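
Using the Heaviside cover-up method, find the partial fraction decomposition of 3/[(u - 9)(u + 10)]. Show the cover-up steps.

Cover (u - 9): set u=9, get α = 3/(9 + 10) = 3/19. Cover (u + 10): set u=-10, get β = 3/(-10 - 9) = -3/19.
Result: (3/19)/(u - 9) - (3/19)/(u + 10)


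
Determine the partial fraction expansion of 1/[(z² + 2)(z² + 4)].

Coefficient matching gives P = R = 0, Q = 1/(4-2) = 1/2, S = -Q = -1/2
Result: (1/2)/(z² + 2) - (1/2)/(z² + 4)


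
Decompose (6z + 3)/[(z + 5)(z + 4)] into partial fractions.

At z=-5: α = (6·(-5) + 3)/(-5 + 4) = 27. At z=-4: β = (6·(-4) + 3)/(-4 + 5) = -21
Result: 27/(z + 5) - 21/(z + 4)


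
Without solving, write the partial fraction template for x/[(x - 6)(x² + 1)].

Linear + irreducible quadratic: A/(x - 6) + (Bx + C)/(x² + 1)


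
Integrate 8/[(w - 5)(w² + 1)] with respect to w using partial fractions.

Cover-up at w=5: A = 8/(5²+1) = 4/13. Coeff matching: B = -4/13, C = -20/13. Decomposition: (4/13)/(w - 5) - ((4/13)w + 20/13)/(w² + 1). Integrate: linear → ln, quadratic → (1/2)ln + arctan: (4/13) ln|(w - 5)| - (2/13) ln(w² + 1) - (20/13) arctan(w) + C


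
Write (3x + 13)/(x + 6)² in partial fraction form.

(3x + 13) = A(x + 6) + B. At x = -6: B = 3·(-6) + 13 = -5. Coeff of x: A = 3
Result: 3/(x + 6) - 5/(x + 6)²


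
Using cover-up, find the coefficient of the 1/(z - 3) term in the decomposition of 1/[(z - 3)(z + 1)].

Cover (z - 3), set z=3: 1/((z + 1) at z=3) = 1/(4) = 1/4


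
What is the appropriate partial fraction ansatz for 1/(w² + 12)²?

Repeated quadratic factor: (αw + β)/(w² + 12) + (γw + δ)/(w² + 12)²


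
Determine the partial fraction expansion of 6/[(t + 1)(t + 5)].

6/(t + 1)(t + 5) = A/(t + 1) + B/(t + 5). A = 6/(-1 + 5) = 3/2, B = 6/(-5 + 1) = -3/2
Result: (3/2)/(t + 1) - (3/2)/(t + 5)


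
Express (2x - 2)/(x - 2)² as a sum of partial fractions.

(2x - 2) = P(x - 2) + Q. At x = 2: Q = 2·2 - 2 = 2. Coeff of x: P = 2
Result: 2/(x - 2) + 2/(x - 2)²


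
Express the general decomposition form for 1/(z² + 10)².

Repeated quadratic factor: (Pz + Q)/(z² + 10) + (Rz + S)/(z² + 10)²


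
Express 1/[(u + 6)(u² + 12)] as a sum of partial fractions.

Cover-up at u = -6: A = 1/((-6)² + 12) = 1/48. Then B = -A = -1/48, C = -A·(0 - 6) = 1/8
Result: (1/48)/(u + 6) - ((1/48)u - 1/8)/(u² + 12)


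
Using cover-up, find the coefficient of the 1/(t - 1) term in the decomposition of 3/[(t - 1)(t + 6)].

Cover (t - 1), set t=1: 3/((t + 6) at t=1) = 3/(7) = 3/7


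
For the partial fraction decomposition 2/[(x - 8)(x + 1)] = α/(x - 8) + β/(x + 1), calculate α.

Cover-up at x = 8: α = 2/(8 + 1) = 2/9


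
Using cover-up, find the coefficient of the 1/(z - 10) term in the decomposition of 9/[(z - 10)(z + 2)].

Cover (z - 10), set z=10: 9/((z + 2) at z=10) = 9/(12) = 3/4


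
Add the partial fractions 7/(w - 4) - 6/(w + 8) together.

Common denominator (w - 4)(w + 8). Numerator: 7(w + 8) - 6(w - 4) = (7w + 56) - (6w - 24) = w + 80
Result: (w + 80)/[(w - 4)(w + 8)]


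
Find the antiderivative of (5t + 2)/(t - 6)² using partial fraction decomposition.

Decompose: P = 5, Q = 5·6 + 2 = 32, so (5t + 2)/(t - 6)² = 5/(t - 6) + 32/(t - 6)². Integrate: ∫ P/(t - 6) dt = 5 ln|(t - 6)|; ∫ Q/(t - 6)² dt = -32/(t - 6). Sum: 5 ln|(t - 6)| - 32/(t - 6) + C


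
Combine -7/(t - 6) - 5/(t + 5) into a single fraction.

Common denominator (t - 6)(t + 5). Numerator: -7(t + 5) - 5(t - 6) = (-7t - 35) - (5t - 30) = -12t - 5
Result: (-12t - 5)/[(t - 6)(t + 5)]


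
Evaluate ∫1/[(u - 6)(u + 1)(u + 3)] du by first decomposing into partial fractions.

Cover-up: α = 1/63, β = -1/14, γ = 1/18. Decomposition: (1/63)/(u - 6) - (1/14)/(u + 1) + (1/18)/(u + 3). Integrate each term: (1/63) ln|(u - 6)| - (1/14) ln|(u + 1)| + (1/18) ln|(u + 3)| + C


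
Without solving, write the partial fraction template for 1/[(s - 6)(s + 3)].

Distinct linear factors: P/(s - 6) + Q/(s + 3)


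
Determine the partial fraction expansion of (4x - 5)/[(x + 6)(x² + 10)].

At x=-6: P = (4·(-6) - 5)/((-6)² + 10) = -29/46. Q = -P = 29/46, R = 4 - (-6)·P = 5/23
Result: (-29/46)/(x + 6) + ((29/46)x + 5/23)/(x² + 10)


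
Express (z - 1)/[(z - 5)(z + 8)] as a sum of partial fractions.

At z=5: P = (1·5 - 1)/(5 + 8) = 4/13. At z=-8: Q = (1·(-8) - 1)/(-8 - 5) = 9/13
Result: (4/13)/(z - 5) + (9/13)/(z + 8)


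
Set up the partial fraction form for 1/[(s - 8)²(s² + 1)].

Repeated linear + quadratic: A/(s - 8) + B/(s - 8)² + (Cs + D)/(s² + 1)


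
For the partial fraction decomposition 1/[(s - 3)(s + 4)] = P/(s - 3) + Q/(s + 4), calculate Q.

Cover-up at s = -4: Q = 1/(-4 - 3) = -1/7


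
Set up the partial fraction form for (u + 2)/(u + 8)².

Repeated linear factor: α/(u + 8) + β/(u + 8)²


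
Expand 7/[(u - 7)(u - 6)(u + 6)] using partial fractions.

Using cover-up method: α = 7/13, β = -7/12, γ = 7/156
Result: (7/13)/(u - 7) - (7/12)/(u - 6) + (7/156)/(u + 6)


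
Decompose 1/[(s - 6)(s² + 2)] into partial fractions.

Cover-up at s = 6: P = 1/(6² + 2) = 1/38. Then Q = -P = -1/38, R = -P·(0 + 6) = -3/19
Result: (1/38)/(s - 6) - ((1/38)s + 3/19)/(s² + 2)


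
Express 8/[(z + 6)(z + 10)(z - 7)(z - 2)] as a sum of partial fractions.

Using Heaviside cover-up: (1/52)/(z + 6) - (1/102)/(z + 10) + (8/1105)/(z - 7) - (1/60)/(z - 2)


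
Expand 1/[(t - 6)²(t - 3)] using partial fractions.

Cover-up at t=3: γ = 1/(3 - 6)² = 1/9. Cover-up at t=6: β = 1/(6 - 3) = 1/3. Comparing t² coeff: α = -γ = -1/9
Result: (-1/9)/(t - 6) + (1/3)/(t - 6)² + (1/9)/(t - 3)


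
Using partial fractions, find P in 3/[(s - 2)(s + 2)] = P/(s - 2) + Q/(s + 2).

Cover-up at s = 2: P = 3/(2 + 2) = 3/4


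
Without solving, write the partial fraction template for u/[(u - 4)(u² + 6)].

Linear + irreducible quadratic: P/(u - 4) + (Qu + R)/(u² + 6)


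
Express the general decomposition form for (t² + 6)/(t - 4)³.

Repeated linear factor (power 3): A/(t - 4) + B/(t - 4)² + C/(t - 4)³


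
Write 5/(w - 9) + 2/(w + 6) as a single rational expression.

Common denominator (w - 9)(w + 6). Numerator: 5(w + 6) + 2(w - 9) = (5w + 30) + (2w - 18) = 7w + 12
Result: (7w + 12)/[(w - 9)(w + 6)]


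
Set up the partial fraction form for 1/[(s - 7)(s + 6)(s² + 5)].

Two linear + quadratic: P/(s - 7) + Q/(s + 6) + (Rs + S)/(s² + 5)


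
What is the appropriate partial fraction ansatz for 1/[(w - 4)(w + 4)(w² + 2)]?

Two linear + quadratic: P/(w - 4) + Q/(w + 4) + (Rw + S)/(w² + 2)


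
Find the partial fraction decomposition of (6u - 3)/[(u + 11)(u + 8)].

At u=-11: P = (6·(-11) - 3)/(-11 + 8) = 23. At u=-8: Q = (6·(-8) - 3)/(-8 + 11) = -17
Result: 23/(u + 11) - 17/(u + 8)


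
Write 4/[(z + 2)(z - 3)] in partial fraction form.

4/(z + 2)(z - 3) = P/(z + 2) + Q/(z - 3). P = 4/(-2 - 3) = -4/5, Q = 4/(3 + 2) = 4/5
Result: (-4/5)/(z + 2) + (4/5)/(z - 3)


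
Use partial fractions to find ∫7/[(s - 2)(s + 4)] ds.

Decompose: 7/[(s - 2)(s + 4)] = (7/6)/(s - 2) - (7/6)/(s + 4). Integrate each term: (7/6) ln|(s - 2)| - (7/6) ln|(s + 4)| + C


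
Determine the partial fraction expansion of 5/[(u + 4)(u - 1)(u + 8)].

Using cover-up method: P = -1/4, Q = 1/9, R = 5/36
Result: (-1/4)/(u + 4) + (1/9)/(u - 1) + (5/36)/(u + 8)


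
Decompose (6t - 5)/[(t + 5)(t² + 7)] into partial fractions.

At t=-5: α = (6·(-5) - 5)/((-5)² + 7) = -35/32. β = -α = 35/32, γ = 6 - (-5)·α = 17/32
Result: (-35/32)/(t + 5) + ((35/32)t + 17/32)/(t² + 7)


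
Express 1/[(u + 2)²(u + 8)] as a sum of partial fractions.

Cover-up at u=-8: γ = 1/(-8 + 2)² = 1/36. Cover-up at u=-2: β = 1/(-2 + 8) = 1/6. Comparing u² coeff: α = -γ = -1/36
Result: (-1/36)/(u + 2) + (1/6)/(u + 2)² + (1/36)/(u + 8)


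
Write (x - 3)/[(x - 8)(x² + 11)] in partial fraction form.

At x=8: P = (1·8 - 3)/(8² + 11) = 1/15. Q = -P = -1/15, R = 1 - 8·P = 7/15
Result: (1/15)/(x - 8) - ((1/15)x - 7/15)/(x² + 11)


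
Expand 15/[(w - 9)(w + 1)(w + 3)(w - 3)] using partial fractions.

Using Heaviside cover-up: (1/48)/(w - 9) + (3/16)/(w + 1) - (5/48)/(w + 3) - (5/48)/(w - 3)


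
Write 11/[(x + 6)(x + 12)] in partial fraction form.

11/(x + 6)(x + 12) = α/(x + 6) + β/(x + 12). α = 11/(-6 + 12) = 11/6, β = 11/(-12 + 6) = -11/6
Result: (11/6)/(x + 6) - (11/6)/(x + 12)


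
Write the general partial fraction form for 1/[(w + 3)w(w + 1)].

Three distinct linear factors: α/(w + 3) + β/w + γ/(w + 1)


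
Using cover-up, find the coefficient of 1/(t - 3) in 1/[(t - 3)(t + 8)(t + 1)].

Cover (t - 3), set t=3: 1/[(3 + 8)(3 + 1)] = 1/44


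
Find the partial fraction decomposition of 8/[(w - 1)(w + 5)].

8/(w - 1)(w + 5) = P/(w - 1) + Q/(w + 5). P = 8/(1 + 5) = 4/3, Q = 8/(-5 - 1) = -4/3
Result: (4/3)/(w - 1) - (4/3)/(w + 5)


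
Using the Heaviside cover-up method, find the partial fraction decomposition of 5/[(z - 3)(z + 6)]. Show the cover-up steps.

Cover (z - 3): set z=3, get P = 5/(3 + 6) = 5/9. Cover (z + 6): set z=-6, get Q = 5/(-6 - 3) = -5/9.
Result: (5/9)/(z - 3) - (5/9)/(z + 6)


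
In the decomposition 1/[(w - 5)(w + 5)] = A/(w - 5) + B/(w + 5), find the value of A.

Cover-up at w = 5: A = 1/(5 + 5) = 1/10


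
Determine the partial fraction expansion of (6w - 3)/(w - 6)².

(6w - 3) = α(w - 6) + β. At w = 6: β = 6·6 - 3 = 33. Coeff of w: α = 6
Result: 6/(w - 6) + 33/(w - 6)²


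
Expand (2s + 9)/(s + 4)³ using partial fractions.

(2s + 9) = P(s + 4)² + Q(s + 4) + R. At s = -4: R = 2·(-4) + 9 = 1. Coefficients: P = 0, Q = 2
Result: 2/(s + 4)² + 1/(s + 4)³


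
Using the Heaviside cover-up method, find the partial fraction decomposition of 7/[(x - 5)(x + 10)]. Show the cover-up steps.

Cover (x - 5): set x=5, get A = 7/(5 + 10) = 7/15. Cover (x + 10): set x=-10, get B = 7/(-10 - 5) = -7/15.
Result: (7/15)/(x - 5) - (7/15)/(x + 10)


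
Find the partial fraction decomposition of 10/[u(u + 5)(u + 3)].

Using cover-up method: P = 2/3, Q = 1, R = -5/3
Result: (2/3)/u + 1/(u + 5) - (5/3)/(u + 3)


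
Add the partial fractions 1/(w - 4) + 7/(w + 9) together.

Common denominator (w - 4)(w + 9). Numerator: 1(w + 9) + 7(w - 4) = (w + 9) + (7w - 28) = 8w - 19
Result: (8w - 19)/[(w - 4)(w + 9)]


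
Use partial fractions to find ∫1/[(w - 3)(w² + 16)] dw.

Cover-up at w=3: α = 1/(3²+16) = 1/25. Coeff matching: β = -1/25, γ = -3/25. Decomposition: (1/25)/(w - 3) - ((1/25)w + 3/25)/(w² + 16). Integrate: linear → ln, quadratic → (1/2)ln + arctan: (1/25) ln|(w - 3)| - (1/50) ln(w² + 16) - (3/100) arctan(w/4) + C


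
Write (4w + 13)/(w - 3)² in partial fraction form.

(4w + 13) = P(w - 3) + Q. At w = 3: Q = 4·3 + 13 = 25. Coeff of w: P = 4
Result: 4/(w - 3) + 25/(w - 3)²


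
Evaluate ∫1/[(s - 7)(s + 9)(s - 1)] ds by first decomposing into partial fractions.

Cover-up: P = 1/96, Q = 1/160, R = -1/60. Decomposition: (1/96)/(s - 7) + (1/160)/(s + 9) - (1/60)/(s - 1). Integrate each term: (1/96) ln|(s - 7)| + (1/160) ln|(s + 9)| - (1/60) ln|(s - 1)| + C


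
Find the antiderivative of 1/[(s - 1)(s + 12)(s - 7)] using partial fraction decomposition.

Cover-up: A = -1/78, B = 1/247, C = 1/114. Decomposition: (-1/78)/(s - 1) + (1/247)/(s + 12) + (1/114)/(s - 7). Integrate each term: (-1/78) ln|(s - 1)| + (1/247) ln|(s + 12)| + (1/114) ln|(s - 7)| + C


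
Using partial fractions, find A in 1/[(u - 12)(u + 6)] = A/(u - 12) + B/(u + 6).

Cover-up at u = 12: A = 1/(12 + 6) = 1/18


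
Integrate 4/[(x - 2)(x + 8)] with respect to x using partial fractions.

Decompose: 4/[(x - 2)(x + 8)] = (2/5)/(x - 2) - (2/5)/(x + 8). Integrate each term: (2/5) ln|(x - 2)| - (2/5) ln|(x + 8)| + C


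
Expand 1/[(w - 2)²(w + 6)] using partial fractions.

Cover-up at w=-6: C = 1/(-6 - 2)² = 1/64. Cover-up at w=2: B = 1/(2 + 6) = 1/8. Comparing w² coeff: A = -C = -1/64
Result: (-1/64)/(w - 2) + (1/8)/(w - 2)² + (1/64)/(w + 6)


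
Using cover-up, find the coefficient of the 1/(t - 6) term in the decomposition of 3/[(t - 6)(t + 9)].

Cover (t - 6), set t=6: 3/((t + 9) at t=6) = 3/(15) = 1/5


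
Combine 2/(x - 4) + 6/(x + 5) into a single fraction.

Common denominator (x - 4)(x + 5). Numerator: 2(x + 5) + 6(x - 4) = (2x + 10) + (6x - 24) = 8x - 14
Result: (8x - 14)/[(x - 4)(x + 5)]


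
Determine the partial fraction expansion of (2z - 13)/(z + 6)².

(2z - 13) = P(z + 6) + Q. At z = -6: Q = 2·(-6) - 13 = -25. Coeff of z: P = 2
Result: 2/(z + 6) - 25/(z + 6)²


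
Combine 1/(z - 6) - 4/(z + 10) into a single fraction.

Common denominator (z - 6)(z + 10). Numerator: 1(z + 10) - 4(z - 6) = (z + 10) - (4z - 24) = -3z + 34
Result: (-3z + 34)/[(z - 6)(z + 10)]


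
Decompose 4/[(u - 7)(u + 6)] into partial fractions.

4/(u - 7)(u + 6) = A/(u - 7) + B/(u + 6). A = 4/(7 + 6) = 4/13, B = 4/(-6 - 7) = -4/13
Result: (4/13)/(u - 7) - (4/13)/(u + 6)


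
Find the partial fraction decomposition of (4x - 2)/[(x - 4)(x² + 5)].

At x=4: A = (4·4 - 2)/(4² + 5) = 2/3. B = -A = -2/3, C = 4 - 4·A = 4/3
Result: (2/3)/(x - 4) - ((2/3)x - 4/3)/(x² + 5)


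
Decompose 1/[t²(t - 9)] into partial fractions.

Cover-up at t=9: R = 1/(9 - 0)² = 1/81. Cover-up at t=0: Q = 1/(0 - 9) = -1/9. Comparing t² coeff: P = -R = -1/81
Result: (-1/81)/t - (1/9)/t² + (1/81)/(t - 9)


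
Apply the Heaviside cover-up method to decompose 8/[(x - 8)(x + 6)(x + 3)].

Cover (x - 8), x=8: P = 8/[(8 + 6)(8 + 3)] = 4/77. Cover (x + 6), x=-6: Q = 8/[(-6 - 8)(-6 + 3)] = 4/21. Cover (x + 3), x=-3: R = 8/[(-3 - 8)(-3 + 6)] = -8/33.
Result: (4/77)/(x - 8) + (4/21)/(x + 6) - (8/33)/(x + 3)


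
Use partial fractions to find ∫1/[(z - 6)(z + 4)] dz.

Decompose: 1/[(z - 6)(z + 4)] = (1/10)/(z - 6) - (1/10)/(z + 4). Integrate each term: (1/10) ln|(z - 6)| - (1/10) ln|(z + 4)| + C


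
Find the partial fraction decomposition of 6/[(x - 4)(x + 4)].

6/(x - 4)(x + 4) = P/(x - 4) + Q/(x + 4). P = 6/(4 + 4) = 3/4, Q = 6/(-4 - 4) = -3/4
Result: (3/4)/(x - 4) - (3/4)/(x + 4)


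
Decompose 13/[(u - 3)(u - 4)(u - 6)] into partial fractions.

Using cover-up method: P = 13/3, Q = -13/2, R = 13/6
Result: (13/3)/(u - 3) - (13/2)/(u - 4) + (13/6)/(u - 6)


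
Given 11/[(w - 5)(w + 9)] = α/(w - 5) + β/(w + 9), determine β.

Cover-up at w = -9: β = 11/(-9 - 5) = -11/14


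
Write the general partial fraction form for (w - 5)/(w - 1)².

Repeated linear factor: P/(w - 1) + Q/(w - 1)²


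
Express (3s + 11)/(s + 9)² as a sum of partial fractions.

(3s + 11) = A(s + 9) + B. At s = -9: B = 3·(-9) + 11 = -16. Coeff of s: A = 3
Result: 3/(s + 9) - 16/(s + 9)²


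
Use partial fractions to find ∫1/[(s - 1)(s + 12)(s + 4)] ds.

Cover-up: A = 1/65, B = 1/104, C = -1/40. Decomposition: (1/65)/(s - 1) + (1/104)/(s + 12) - (1/40)/(s + 4). Integrate each term: (1/65) ln|(s - 1)| + (1/104) ln|(s + 12)| - (1/40) ln|(s + 4)| + C


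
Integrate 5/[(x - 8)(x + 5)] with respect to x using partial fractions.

Decompose: 5/[(x - 8)(x + 5)] = (5/13)/(x - 8) - (5/13)/(x + 5). Integrate each term: (5/13) ln|(x - 8)| - (5/13) ln|(x + 5)| + C


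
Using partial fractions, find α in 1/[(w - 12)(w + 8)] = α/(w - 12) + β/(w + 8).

Cover-up at w = 12: α = 1/(12 + 8) = 1/20


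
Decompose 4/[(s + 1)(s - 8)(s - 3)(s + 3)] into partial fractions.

Using Heaviside cover-up: (1/18)/(s + 1) + (4/495)/(s - 8) - (1/30)/(s - 3) - (1/33)/(s + 3)


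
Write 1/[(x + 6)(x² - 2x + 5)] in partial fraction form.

Cover-up at x = -6: A = 1/((-6)² - 2·(-6) + 5) = 1/53. Then B = -A = -1/53, C = -A·(-2 - 6) = 8/53
Result: (1/53)/(x + 6) - ((1/53)x - 8/53)/(x² - 2x + 5)


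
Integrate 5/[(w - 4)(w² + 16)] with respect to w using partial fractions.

Cover-up at w=4: A = 5/(4²+16) = 5/32. Coeff matching: B = -5/32, C = -5/8. Decomposition: (5/32)/(w - 4) - ((5/32)w + 5/8)/(w² + 16). Integrate: linear → ln, quadratic → (1/2)ln + arctan: (5/32) ln|(w - 4)| - (5/64) ln(w² + 16) - (5/32) arctan(w/4) + C


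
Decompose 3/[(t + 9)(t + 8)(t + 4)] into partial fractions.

Using cover-up method: α = 3/5, β = -3/4, γ = 3/20
Result: (3/5)/(t + 9) - (3/4)/(t + 8) + (3/20)/(t + 4)


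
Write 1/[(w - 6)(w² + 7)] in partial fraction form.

Cover-up at w = 6: A = 1/(6² + 7) = 1/43. Then B = -A = -1/43, C = -A·(0 + 6) = -6/43
Result: (1/43)/(w - 6) - ((1/43)w + 6/43)/(w² + 7)


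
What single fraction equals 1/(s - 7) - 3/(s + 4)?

Common denominator (s - 7)(s + 4). Numerator: 1(s + 4) - 3(s - 7) = (s + 4) - (3s - 21) = -2s + 25
Result: (-2s + 25)/[(s - 7)(s + 4)]


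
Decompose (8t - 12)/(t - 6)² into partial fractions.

(8t - 12) = α(t - 6) + β. At t = 6: β = 8·6 - 12 = 36. Coeff of t: α = 8
Result: 8/(t - 6) + 36/(t - 6)²


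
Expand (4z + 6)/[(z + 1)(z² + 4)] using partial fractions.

At z=-1: A = (4·(-1) + 6)/((-1)² + 4) = 2/5. B = -A = -2/5, C = 4 - (-1)·A = 22/5
Result: (2/5)/(z + 1) - ((2/5)z - 22/5)/(z² + 4)


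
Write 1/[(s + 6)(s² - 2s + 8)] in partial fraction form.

Cover-up at s = -6: α = 1/((-6)² - 2·(-6) + 8) = 1/56. Then β = -α = -1/56, γ = -α·(-2 - 6) = 1/7
Result: (1/56)/(s + 6) - ((1/56)s - 1/7)/(s² - 2s + 8)


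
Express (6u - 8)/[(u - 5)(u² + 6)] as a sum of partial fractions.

At u=5: P = (6·5 - 8)/(5² + 6) = 22/31. Q = -P = -22/31, R = 6 - 5·P = 76/31
Result: (22/31)/(u - 5) - ((22/31)u - 76/31)/(u² + 6)


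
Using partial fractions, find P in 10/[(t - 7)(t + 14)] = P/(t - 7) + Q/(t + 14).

Cover-up at t = 7: P = 10/(7 + 14) = 10/21


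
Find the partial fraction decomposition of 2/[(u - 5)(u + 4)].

2/(u - 5)(u + 4) = α/(u - 5) + β/(u + 4). α = 2/(5 + 4) = 2/9, β = 2/(-4 - 5) = -2/9
Result: (2/9)/(u - 5) - (2/9)/(u + 4)


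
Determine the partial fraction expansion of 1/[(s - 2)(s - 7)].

1/(s - 2)(s - 7) = α/(s - 2) + β/(s - 7). α = 1/(2 - 7) = -1/5, β = 1/(7 - 2) = 1/5
Result: (-1/5)/(s - 2) + (1/5)/(s - 7)


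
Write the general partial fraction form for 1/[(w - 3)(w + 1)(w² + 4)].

Two linear + quadratic: A/(w - 3) + B/(w + 1) + (Cw + D)/(w² + 4)


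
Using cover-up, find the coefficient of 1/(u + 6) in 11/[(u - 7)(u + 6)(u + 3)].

Cover (u + 6), set u=-6: 11/[(-6 - 7)(-6 + 3)] = 11/39


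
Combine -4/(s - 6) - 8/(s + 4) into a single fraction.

Common denominator (s - 6)(s + 4). Numerator: -4(s + 4) - 8(s - 6) = (-4s - 16) - (8s - 48) = -12s + 32
Result: (-12s + 32)/[(s - 6)(s + 4)]


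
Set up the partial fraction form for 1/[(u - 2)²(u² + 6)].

Repeated linear + quadratic: A/(u - 2) + B/(u - 2)² + (Cu + D)/(u² + 6)


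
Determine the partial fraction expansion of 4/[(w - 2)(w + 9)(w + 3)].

Using cover-up method: P = 4/55, Q = 2/33, R = -2/15
Result: (4/55)/(w - 2) + (2/33)/(w + 9) - (2/15)/(w + 3)


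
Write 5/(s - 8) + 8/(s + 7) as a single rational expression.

Common denominator (s - 8)(s + 7). Numerator: 5(s + 7) + 8(s - 8) = (5s + 35) + (8s - 64) = 13s - 29
Result: (13s - 29)/[(s - 8)(s + 7)]


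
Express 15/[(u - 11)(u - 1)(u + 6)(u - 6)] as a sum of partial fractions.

Using Heaviside cover-up: (3/170)/(u - 11) + (3/70)/(u - 1) - (5/476)/(u + 6) - (1/20)/(u - 6)


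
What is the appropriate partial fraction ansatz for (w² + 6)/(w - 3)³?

Repeated linear factor (power 3): A/(w - 3) + B/(w - 3)² + C/(w - 3)³


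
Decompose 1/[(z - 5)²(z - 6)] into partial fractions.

Cover-up at z=6: R = 1/(6 - 5)² = 1. Cover-up at z=5: Q = 1/(5 - 6) = -1. Comparing z² coeff: P = -R = -1
Result: -1/(z - 5) - 1/(z - 5)² + 1/(z - 6)


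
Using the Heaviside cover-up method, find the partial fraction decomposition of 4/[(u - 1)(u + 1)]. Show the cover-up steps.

Cover (u - 1): set u=1, get α = 4/(1 + 1) = 2. Cover (u + 1): set u=-1, get β = 4/(-1 - 1) = -2.
Result: 2/(u - 1) - 2/(u + 1)


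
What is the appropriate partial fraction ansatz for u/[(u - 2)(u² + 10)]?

Linear + irreducible quadratic: P/(u - 2) + (Qu + R)/(u² + 10)


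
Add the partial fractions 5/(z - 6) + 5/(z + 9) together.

Common denominator (z - 6)(z + 9). Numerator: 5(z + 9) + 5(z - 6) = (5z + 45) + (5z - 30) = 10z + 15
Result: (10z + 15)/[(z - 6)(z + 9)]


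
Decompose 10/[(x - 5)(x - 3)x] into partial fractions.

Using cover-up method: A = 1, B = -5/3, C = 2/3
Result: 1/(x - 5) - (5/3)/(x - 3) + (2/3)/x


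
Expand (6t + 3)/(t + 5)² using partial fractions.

(6t + 3) = α(t + 5) + β. At t = -5: β = 6·(-5) + 3 = -27. Coeff of t: α = 6
Result: 6/(t + 5) - 27/(t + 5)²


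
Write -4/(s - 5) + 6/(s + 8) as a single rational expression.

Common denominator (s - 5)(s + 8). Numerator: -4(s + 8) + 6(s - 5) = (-4s - 32) + (6s - 30) = 2s - 62
Result: (2s - 62)/[(s - 5)(s + 8)]


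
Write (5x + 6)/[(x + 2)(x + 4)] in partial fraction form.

At x=-2: A = (5·(-2) + 6)/(-2 + 4) = -2. At x=-4: B = (5·(-4) + 6)/(-4 + 2) = 7
Result: -2/(x + 2) + 7/(x + 4)


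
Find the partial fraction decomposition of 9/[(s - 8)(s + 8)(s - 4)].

Using cover-up method: P = 9/64, Q = 3/64, R = -3/16
Result: (9/64)/(s - 8) + (3/64)/(s + 8) - (3/16)/(s - 4)


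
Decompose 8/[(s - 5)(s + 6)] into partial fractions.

8/(s - 5)(s + 6) = A/(s - 5) + B/(s + 6). A = 8/(5 + 6) = 8/11, B = 8/(-6 - 5) = -8/11
Result: (8/11)/(s - 5) - (8/11)/(s + 6)


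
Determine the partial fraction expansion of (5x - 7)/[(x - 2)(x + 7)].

At x=2: α = (5·2 - 7)/(2 + 7) = 1/3. At x=-7: β = (5·(-7) - 7)/(-7 - 2) = 14/3
Result: (1/3)/(x - 2) + (14/3)/(x + 7)


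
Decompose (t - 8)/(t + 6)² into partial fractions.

(t - 8) = α(t + 6) + β. At t = -6: β = 1·(-6) - 8 = -14. Coeff of t: α = 1
Result: 1/(t + 6) - 14/(t + 6)²


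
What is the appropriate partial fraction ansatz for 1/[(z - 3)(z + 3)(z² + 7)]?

Two linear + quadratic: A/(z - 3) + B/(z + 3) + (Cz + D)/(z² + 7)


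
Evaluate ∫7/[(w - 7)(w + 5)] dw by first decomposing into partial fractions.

Decompose: 7/[(w - 7)(w + 5)] = (7/12)/(w - 7) - (7/12)/(w + 5). Integrate each term: (7/12) ln|(w - 7)| - (7/12) ln|(w + 5)| + C


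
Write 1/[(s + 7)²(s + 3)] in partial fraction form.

Cover-up at s=-3: C = 1/(-3 + 7)² = 1/16. Cover-up at s=-7: B = 1/(-7 + 3) = -1/4. Comparing s² coeff: A = -C = -1/16
Result: (-1/16)/(s + 7) - (1/4)/(s + 7)² + (1/16)/(s + 3)


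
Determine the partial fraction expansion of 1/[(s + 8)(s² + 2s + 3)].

Cover-up at s = -8: α = 1/((-8)² + 2·(-8) + 3) = 1/51. Then β = -α = -1/51, γ = -α·(2 - 8) = 2/17
Result: (1/51)/(s + 8) - ((1/51)s - 2/17)/(s² + 2s + 3)


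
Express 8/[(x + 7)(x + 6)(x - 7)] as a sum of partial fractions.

Using cover-up method: P = 4/7, Q = -8/13, R = 4/91
Result: (4/7)/(x + 7) - (8/13)/(x + 6) + (4/91)/(x - 7)


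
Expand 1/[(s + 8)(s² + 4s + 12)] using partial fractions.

Cover-up at s = -8: A = 1/((-8)² + 4·(-8) + 12) = 1/44. Then B = -A = -1/44, C = -A·(4 - 8) = 1/11
Result: (1/44)/(s + 8) - ((1/44)s - 1/11)/(s² + 4s + 12)


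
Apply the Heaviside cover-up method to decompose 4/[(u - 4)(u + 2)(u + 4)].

Cover (u - 4), u=4: α = 4/[(4 + 2)(4 + 4)] = 1/12. Cover (u + 2), u=-2: β = 4/[(-2 - 4)(-2 + 4)] = -1/3. Cover (u + 4), u=-4: γ = 4/[(-4 - 4)(-4 + 2)] = 1/4.
Result: (1/12)/(u - 4) - (1/3)/(u + 2) + (1/4)/(u + 4)


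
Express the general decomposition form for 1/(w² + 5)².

Repeated quadratic factor: (Pw + Q)/(w² + 5) + (Rw + S)/(w² + 5)²


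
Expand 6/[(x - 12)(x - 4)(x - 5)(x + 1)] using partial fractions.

Using Heaviside cover-up: (3/364)/(x - 12) + (3/20)/(x - 4) - (1/7)/(x - 5) - (1/65)/(x + 1)


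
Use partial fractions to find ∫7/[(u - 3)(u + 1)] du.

Decompose: 7/[(u - 3)(u + 1)] = (7/4)/(u - 3) - (7/4)/(u + 1). Integrate each term: (7/4) ln|(u - 3)| - (7/4) ln|(u + 1)| + C


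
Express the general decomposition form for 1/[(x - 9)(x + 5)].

Distinct linear factors: P/(x - 9) + Q/(x + 5)


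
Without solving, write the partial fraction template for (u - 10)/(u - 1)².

Repeated linear factor: P/(u - 1) + Q/(u - 1)²


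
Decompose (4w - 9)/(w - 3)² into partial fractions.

(4w - 9) = α(w - 3) + β. At w = 3: β = 4·3 - 9 = 3. Coeff of w: α = 4
Result: 4/(w - 3) + 3/(w - 3)²


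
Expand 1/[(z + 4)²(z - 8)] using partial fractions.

Cover-up at z=8: R = 1/(8 + 4)² = 1/144. Cover-up at z=-4: Q = 1/(-4 - 8) = -1/12. Comparing z² coeff: P = -R = -1/144
Result: (-1/144)/(z + 4) - (1/12)/(z + 4)² + (1/144)/(z - 8)


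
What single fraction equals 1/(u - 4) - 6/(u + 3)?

Common denominator (u - 4)(u + 3). Numerator: 1(u + 3) - 6(u - 4) = (u + 3) - (6u - 24) = -5u + 27
Result: (-5u + 27)/[(u - 4)(u + 3)]


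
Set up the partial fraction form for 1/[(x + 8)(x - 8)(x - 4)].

Three distinct linear factors: A/(x + 8) + B/(x - 8) + C/(x - 4)


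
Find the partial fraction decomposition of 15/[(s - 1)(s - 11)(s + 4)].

Using cover-up method: P = -3/10, Q = 1/10, R = 1/5
Result: (-3/10)/(s - 1) + (1/10)/(s - 11) + (1/5)/(s + 4)


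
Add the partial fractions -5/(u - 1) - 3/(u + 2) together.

Common denominator (u - 1)(u + 2). Numerator: -5(u + 2) - 3(u - 1) = (-5u - 10) - (3u - 3) = -8u - 7
Result: (-8u - 7)/[(u - 1)(u + 2)]


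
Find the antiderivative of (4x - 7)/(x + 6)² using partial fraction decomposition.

Decompose: P = 4, Q = 4·(-6) - 7 = -31, so (4x - 7)/(x + 6)² = 4/(x + 6) - 31/(x + 6)². Integrate: ∫ P/(x + 6) dx = 4 ln|(x + 6)|; ∫ Q/(x + 6)² dx = 31/(x + 6). Sum: 4 ln|(x + 6)| + 31/(x + 6) + C


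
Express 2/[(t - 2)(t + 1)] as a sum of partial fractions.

2/(t - 2)(t + 1) = P/(t - 2) + Q/(t + 1). P = 2/(2 + 1) = 2/3, Q = 2/(-1 - 2) = -2/3
Result: (2/3)/(t - 2) - (2/3)/(t + 1)


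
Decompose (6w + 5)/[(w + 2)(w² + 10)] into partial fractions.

At w=-2: P = (6·(-2) + 5)/((-2)² + 10) = -1/2. Q = -P = 1/2, R = 6 - (-2)·P = 5
Result: (-1/2)/(w + 2) + ((1/2)w + 5)/(w² + 10)


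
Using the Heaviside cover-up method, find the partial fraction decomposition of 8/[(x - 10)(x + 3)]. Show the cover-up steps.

Cover (x - 10): set x=10, get α = 8/(10 + 3) = 8/13. Cover (x + 3): set x=-3, get β = 8/(-3 - 10) = -8/13.
Result: (8/13)/(x - 10) - (8/13)/(x + 3)


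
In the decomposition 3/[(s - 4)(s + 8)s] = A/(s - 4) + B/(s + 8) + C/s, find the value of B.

Cover-up at s = -8: B = 3/[(-8 - 4)(-8 - 0)] = 3/[(-12)(-8)] = 3/96 = 1/32


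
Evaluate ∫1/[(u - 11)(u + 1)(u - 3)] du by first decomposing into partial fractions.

Cover-up: P = 1/96, Q = 1/48, R = -1/32. Decomposition: (1/96)/(u - 11) + (1/48)/(u + 1) - (1/32)/(u - 3). Integrate each term: (1/96) ln|(u - 11)| + (1/48) ln|(u + 1)| - (1/32) ln|(u - 3)| + C


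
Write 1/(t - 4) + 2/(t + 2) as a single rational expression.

Common denominator (t - 4)(t + 2). Numerator: 1(t + 2) + 2(t - 4) = (t + 2) + (2t - 8) = 3t - 6
Result: (3t - 6)/[(t - 4)(t + 2)]


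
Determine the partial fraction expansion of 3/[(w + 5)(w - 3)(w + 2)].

Using cover-up method: P = 1/8, Q = 3/40, R = -1/5
Result: (1/8)/(w + 5) + (3/40)/(w - 3) - (1/5)/(w + 2)


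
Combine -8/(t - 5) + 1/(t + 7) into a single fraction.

Common denominator (t - 5)(t + 7). Numerator: -8(t + 7) + 1(t - 5) = (-8t - 56) + (t - 5) = -7t - 61
Result: (-7t - 61)/[(t - 5)(t + 7)]


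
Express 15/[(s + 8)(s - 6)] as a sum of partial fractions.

15/(s + 8)(s - 6) = P/(s + 8) + Q/(s - 6). P = 15/(-8 - 6) = -15/14, Q = 15/(6 + 8) = 15/14
Result: (-15/14)/(s + 8) + (15/14)/(s - 6)


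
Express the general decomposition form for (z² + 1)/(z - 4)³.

Repeated linear factor (power 3): A/(z - 4) + B/(z - 4)² + C/(z - 4)³


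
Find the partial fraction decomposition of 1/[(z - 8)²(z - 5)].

Cover-up at z=5: γ = 1/(5 - 8)² = 1/9. Cover-up at z=8: β = 1/(8 - 5) = 1/3. Comparing z² coeff: α = -γ = -1/9
Result: (-1/9)/(z - 8) + (1/3)/(z - 8)² + (1/9)/(z - 5)


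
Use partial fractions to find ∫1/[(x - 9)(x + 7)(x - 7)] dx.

Cover-up: A = 1/32, B = 1/224, C = -1/28. Decomposition: (1/32)/(x - 9) + (1/224)/(x + 7) - (1/28)/(x - 7). Integrate each term: (1/32) ln|(x - 9)| + (1/224) ln|(x + 7)| - (1/28) ln|(x - 7)| + C


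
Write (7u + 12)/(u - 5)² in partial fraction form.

(7u + 12) = A(u - 5) + B. At u = 5: B = 7·5 + 12 = 47. Coeff of u: A = 7
Result: 7/(u - 5) + 47/(u - 5)²


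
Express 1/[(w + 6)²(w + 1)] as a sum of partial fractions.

Cover-up at w=-1: γ = 1/(-1 + 6)² = 1/25. Cover-up at w=-6: β = 1/(-6 + 1) = -1/5. Comparing w² coeff: α = -γ = -1/25
Result: (-1/25)/(w + 6) - (1/5)/(w + 6)² + (1/25)/(w + 1)


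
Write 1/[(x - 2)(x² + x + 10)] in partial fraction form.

Cover-up at x = 2: α = 1/(2² + 1·2 + 10) = 1/16. Then β = -α = -1/16, γ = -α·(1 + 2) = -3/16
Result: (1/16)/(x - 2) - ((1/16)x + 3/16)/(x² + x + 10)


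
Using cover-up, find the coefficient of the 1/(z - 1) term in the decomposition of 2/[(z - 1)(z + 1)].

Cover (z - 1), set z=1: 2/((z + 1) at z=1) = 2/(2) = 1


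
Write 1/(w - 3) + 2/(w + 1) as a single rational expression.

Common denominator (w - 3)(w + 1). Numerator: 1(w + 1) + 2(w - 3) = (w + 1) + (2w - 6) = 3w - 5
Result: (3w - 5)/[(w - 3)(w + 1)]


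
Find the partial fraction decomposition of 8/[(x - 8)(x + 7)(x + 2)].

Using cover-up method: P = 4/75, Q = 8/75, R = -4/25
Result: (4/75)/(x - 8) + (8/75)/(x + 7) - (4/25)/(x + 2)


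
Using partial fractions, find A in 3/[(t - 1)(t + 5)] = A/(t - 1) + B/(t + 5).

Cover-up at t = 1: A = 3/(1 + 5) = 3/6 = 1/2


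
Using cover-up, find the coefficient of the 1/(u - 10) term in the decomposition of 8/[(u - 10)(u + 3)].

Cover (u - 10), set u=10: 8/((u + 3) at u=10) = 8/(13) = 8/13


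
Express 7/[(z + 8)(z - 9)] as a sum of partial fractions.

7/(z + 8)(z - 9) = A/(z + 8) + B/(z - 9). A = 7/(-8 - 9) = -7/17, B = 7/(9 + 8) = 7/17
Result: (-7/17)/(z + 8) + (7/17)/(z - 9)


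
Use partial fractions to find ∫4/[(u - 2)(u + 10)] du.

Decompose: 4/[(u - 2)(u + 10)] = (1/3)/(u - 2) - (1/3)/(u + 10). Integrate each term: (1/3) ln|(u - 2)| - (1/3) ln|(u + 10)| + C


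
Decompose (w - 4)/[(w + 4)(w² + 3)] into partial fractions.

At w=-4: α = (1·(-4) - 4)/((-4)² + 3) = -8/19. β = -α = 8/19, γ = 1 - (-4)·α = -13/19
Result: (-8/19)/(w + 4) + ((8/19)w - 13/19)/(w² + 3)


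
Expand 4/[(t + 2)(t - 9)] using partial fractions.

4/(t + 2)(t - 9) = A/(t + 2) + B/(t - 9). A = 4/(-2 - 9) = -4/11, B = 4/(9 + 2) = 4/11
Result: (-4/11)/(t + 2) + (4/11)/(t - 9)


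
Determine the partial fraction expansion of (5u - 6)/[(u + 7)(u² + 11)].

At u=-7: α = (5·(-7) - 6)/((-7)² + 11) = -41/60. β = -α = 41/60, γ = 5 - (-7)·α = 13/60
Result: (-41/60)/(u + 7) + ((41/60)u + 13/60)/(u² + 11)


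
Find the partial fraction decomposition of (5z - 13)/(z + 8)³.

(5z - 13) = A(z + 8)² + B(z + 8) + C. At z = -8: C = 5·(-8) - 13 = -53. Coefficients: A = 0, B = 5
Result: 5/(z + 8)² - 53/(z + 8)³


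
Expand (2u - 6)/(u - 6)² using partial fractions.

(2u - 6) = P(u - 6) + Q. At u = 6: Q = 2·6 - 6 = 6. Coeff of u: P = 2
Result: 2/(u - 6) + 6/(u - 6)²


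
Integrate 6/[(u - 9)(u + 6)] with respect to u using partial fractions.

Decompose: 6/[(u - 9)(u + 6)] = (2/5)/(u - 9) - (2/5)/(u + 6). Integrate each term: (2/5) ln|(u - 9)| - (2/5) ln|(u + 6)| + C


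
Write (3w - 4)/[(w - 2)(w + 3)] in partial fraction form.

At w=2: A = (3·2 - 4)/(2 + 3) = 2/5. At w=-3: B = (3·(-3) - 4)/(-3 - 2) = 13/5
Result: (2/5)/(w - 2) + (13/5)/(w + 3)


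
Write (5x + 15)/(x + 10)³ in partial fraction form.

(5x + 15) = α(x + 10)² + β(x + 10) + γ. At x = -10: γ = 5·(-10) + 15 = -35. Coefficients: α = 0, β = 5
Result: 5/(x + 10)² - 35/(x + 10)³


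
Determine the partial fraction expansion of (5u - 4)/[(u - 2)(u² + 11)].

At u=2: P = (5·2 - 4)/(2² + 11) = 2/5. Q = -P = -2/5, R = 5 - 2·P = 21/5
Result: (2/5)/(u - 2) - ((2/5)u - 21/5)/(u² + 11)


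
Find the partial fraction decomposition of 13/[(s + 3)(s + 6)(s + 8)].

Using cover-up method: α = 13/15, β = -13/6, γ = 13/10
Result: (13/15)/(s + 3) - (13/6)/(s + 6) + (13/10)/(s + 8)


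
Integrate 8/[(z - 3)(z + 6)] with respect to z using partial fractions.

Decompose: 8/[(z - 3)(z + 6)] = (8/9)/(z - 3) - (8/9)/(z + 6). Integrate each term: (8/9) ln|(z - 3)| - (8/9) ln|(z + 6)| + C


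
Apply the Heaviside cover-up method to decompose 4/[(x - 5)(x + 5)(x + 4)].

Cover (x - 5), x=5: A = 4/[(5 + 5)(5 + 4)] = 2/45. Cover (x + 5), x=-5: B = 4/[(-5 - 5)(-5 + 4)] = 2/5. Cover (x + 4), x=-4: C = 4/[(-4 - 5)(-4 + 5)] = -4/9.
Result: (2/45)/(x - 5) + (2/5)/(x + 5) - (4/9)/(x + 4)


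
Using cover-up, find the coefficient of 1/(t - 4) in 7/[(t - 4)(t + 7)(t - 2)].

Cover (t - 4), set t=4: 7/[(4 + 7)(4 - 2)] = 7/22


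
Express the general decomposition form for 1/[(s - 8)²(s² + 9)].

Repeated linear + quadratic: P/(s - 8) + Q/(s - 8)² + (Rs + S)/(s² + 9)


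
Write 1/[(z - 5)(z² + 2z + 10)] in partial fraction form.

Cover-up at z = 5: P = 1/(5² + 2·5 + 10) = 1/45. Then Q = -P = -1/45, R = -P·(2 + 5) = -7/45
Result: (1/45)/(z - 5) - ((1/45)z + 7/45)/(z² + 2z + 10)


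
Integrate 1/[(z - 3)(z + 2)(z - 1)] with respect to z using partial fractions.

Cover-up: P = 1/10, Q = 1/15, R = -1/6. Decomposition: (1/10)/(z - 3) + (1/15)/(z + 2) - (1/6)/(z - 1). Integrate each term: (1/10) ln|(z - 3)| + (1/15) ln|(z + 2)| - (1/6) ln|(z - 1)| + C


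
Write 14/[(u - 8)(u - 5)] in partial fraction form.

14/(u - 8)(u - 5) = A/(u - 8) + B/(u - 5). A = 14/(8 - 5) = 14/3, B = 14/(5 - 8) = -14/3
Result: (14/3)/(u - 8) - (14/3)/(u - 5)


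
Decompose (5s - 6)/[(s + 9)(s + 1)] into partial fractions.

At s=-9: P = (5·(-9) - 6)/(-9 + 1) = 51/8. At s=-1: Q = (5·(-1) - 6)/(-1 + 9) = -11/8
Result: (51/8)/(s + 9) - (11/8)/(s + 1)


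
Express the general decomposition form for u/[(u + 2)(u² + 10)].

Linear + irreducible quadratic: A/(u + 2) + (Bu + C)/(u² + 10)


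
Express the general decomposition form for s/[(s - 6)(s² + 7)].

Linear + irreducible quadratic: P/(s - 6) + (Qs + R)/(s² + 7)


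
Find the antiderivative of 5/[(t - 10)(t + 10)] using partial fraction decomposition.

Decompose: 5/[(t - 10)(t + 10)] = (1/4)/(t - 10) - (1/4)/(t + 10). Integrate each term: (1/4) ln|(t - 10)| - (1/4) ln|(t + 10)| + C


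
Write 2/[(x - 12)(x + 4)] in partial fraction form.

2/(x - 12)(x + 4) = A/(x - 12) + B/(x + 4). A = 2/(12 + 4) = 1/8, B = 2/(-4 - 12) = -1/8
Result: (1/8)/(x - 12) - (1/8)/(x + 4)


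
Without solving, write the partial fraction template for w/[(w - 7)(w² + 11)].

Linear + irreducible quadratic: α/(w - 7) + (βw + γ)/(w² + 11)


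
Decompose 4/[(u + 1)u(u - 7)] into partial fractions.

Using cover-up method: A = 1/2, B = -4/7, C = 1/14
Result: (1/2)/(u + 1) - (4/7)/u + (1/14)/(u - 7)


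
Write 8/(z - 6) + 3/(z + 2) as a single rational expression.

Common denominator (z - 6)(z + 2). Numerator: 8(z + 2) + 3(z - 6) = (8z + 16) + (3z - 18) = 11z - 2
Result: (11z - 2)/[(z - 6)(z + 2)]


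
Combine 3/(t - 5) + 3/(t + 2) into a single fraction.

Common denominator (t - 5)(t + 2). Numerator: 3(t + 2) + 3(t - 5) = (3t + 6) + (3t - 15) = 6t - 9
Result: (6t - 9)/[(t - 5)(t + 2)]


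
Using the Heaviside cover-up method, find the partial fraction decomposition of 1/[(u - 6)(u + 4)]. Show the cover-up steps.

Cover (u - 6): set u=6, get P = 1/(6 + 4) = 1/10. Cover (u + 4): set u=-4, get Q = 1/(-4 - 6) = -1/10.
Result: (1/10)/(u - 6) - (1/10)/(u + 4)


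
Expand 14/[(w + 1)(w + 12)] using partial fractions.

14/(w + 1)(w + 12) = P/(w + 1) + Q/(w + 12). P = 14/(-1 + 12) = 14/11, Q = 14/(-12 + 1) = -14/11
Result: (14/11)/(w + 1) - (14/11)/(w + 12)


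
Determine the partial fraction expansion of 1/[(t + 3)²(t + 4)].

Cover-up at t=-4: R = 1/(-4 + 3)² = 1. Cover-up at t=-3: Q = 1/(-3 + 4) = 1. Comparing t² coeff: P = -R = -1
Result: -1/(t + 3) + 1/(t + 3)² + 1/(t + 4)


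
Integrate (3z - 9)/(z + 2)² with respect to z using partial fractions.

Decompose: P = 3, Q = 3·(-2) - 9 = -15, so (3z - 9)/(z + 2)² = 3/(z + 2) - 15/(z + 2)². Integrate: ∫ P/(z + 2) dz = 3 ln|(z + 2)|; ∫ Q/(z + 2)² dz = 15/(z + 2). Sum: 3 ln|(z + 2)| + 15/(z + 2) + C


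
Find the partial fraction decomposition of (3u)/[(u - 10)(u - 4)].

At u=10: A = (3·10 + 0)/(10 - 4) = 5. At u=4: B = (3·4 + 0)/(4 - 10) = -2
Result: 5/(u - 10) - 2/(u - 4)


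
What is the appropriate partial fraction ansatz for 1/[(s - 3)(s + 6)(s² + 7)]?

Two linear + quadratic: A/(s - 3) + B/(s + 6) + (Cs + D)/(s² + 7)


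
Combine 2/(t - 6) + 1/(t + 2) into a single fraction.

Common denominator (t - 6)(t + 2). Numerator: 2(t + 2) + 1(t - 6) = (2t + 4) + (t - 6) = 3t - 2
Result: (3t - 2)/[(t - 6)(t + 2)]


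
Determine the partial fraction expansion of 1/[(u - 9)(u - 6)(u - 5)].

Using cover-up method: A = 1/12, B = -1/3, C = 1/4
Result: (1/12)/(u - 9) - (1/3)/(u - 6) + (1/4)/(u - 5)


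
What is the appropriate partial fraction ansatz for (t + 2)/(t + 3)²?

Repeated linear factor: A/(t + 3) + B/(t + 3)²


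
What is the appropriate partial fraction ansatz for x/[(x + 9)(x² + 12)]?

Linear + irreducible quadratic: α/(x + 9) + (βx + γ)/(x² + 12)


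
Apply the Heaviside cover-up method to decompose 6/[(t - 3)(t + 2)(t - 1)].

Cover (t - 3), t=3: α = 6/[(3 + 2)(3 - 1)] = 3/5. Cover (t + 2), t=-2: β = 6/[(-2 - 3)(-2 - 1)] = 2/5. Cover (t - 1), t=1: γ = 6/[(1 - 3)(1 + 2)] = -1.
Result: (3/5)/(t - 3) + (2/5)/(t + 2) - 1/(t - 1)


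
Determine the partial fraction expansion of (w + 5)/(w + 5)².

(w + 5) = A(w + 5) + B. At w = -5: B = 1·(-5) + 5 = 0. Coeff of w: A = 1
Result: 1/(w + 5)


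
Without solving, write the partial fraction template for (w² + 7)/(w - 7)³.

Repeated linear factor (power 3): α/(w - 7) + β/(w - 7)² + γ/(w - 7)³


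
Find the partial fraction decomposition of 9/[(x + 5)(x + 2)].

9/(x + 5)(x + 2) = P/(x + 5) + Q/(x + 2). P = 9/(-5 + 2) = -3, Q = 9/(-2 + 5) = 3
Result: -3/(x + 5) + 3/(x + 2)


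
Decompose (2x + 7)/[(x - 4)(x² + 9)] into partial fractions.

At x=4: α = (2·4 + 7)/(4² + 9) = 3/5. β = -α = -3/5, γ = 2 - 4·α = -2/5
Result: (3/5)/(x - 4) - ((3/5)x + 2/5)/(x² + 9)


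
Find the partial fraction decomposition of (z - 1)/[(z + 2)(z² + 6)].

At z=-2: P = (1·(-2) - 1)/((-2)² + 6) = -3/10. Q = -P = 3/10, R = 1 - (-2)·P = 2/5
Result: (-3/10)/(z + 2) + ((3/10)z + 2/5)/(z² + 6)


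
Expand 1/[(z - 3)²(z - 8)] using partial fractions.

Cover-up at z=8: C = 1/(8 - 3)² = 1/25. Cover-up at z=3: B = 1/(3 - 8) = -1/5. Comparing z² coeff: A = -C = -1/25
Result: (-1/25)/(z - 3) - (1/5)/(z - 3)² + (1/25)/(z - 8)


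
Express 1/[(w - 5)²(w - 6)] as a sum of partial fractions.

Cover-up at w=6: C = 1/(6 - 5)² = 1. Cover-up at w=5: B = 1/(5 - 6) = -1. Comparing w² coeff: A = -C = -1
Result: -1/(w - 5) - 1/(w - 5)² + 1/(w - 6)


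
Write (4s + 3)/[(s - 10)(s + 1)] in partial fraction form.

At s=10: P = (4·10 + 3)/(10 + 1) = 43/11. At s=-1: Q = (4·(-1) + 3)/(-1 - 10) = 1/11
Result: (43/11)/(s - 10) + (1/11)/(s + 1)


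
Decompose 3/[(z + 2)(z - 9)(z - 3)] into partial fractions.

Using cover-up method: P = 3/55, Q = 1/22, R = -1/10
Result: (3/55)/(z + 2) + (1/22)/(z - 9) - (1/10)/(z - 3)


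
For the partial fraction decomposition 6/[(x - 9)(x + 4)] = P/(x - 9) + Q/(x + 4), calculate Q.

Cover-up at x = -4: Q = 6/(-4 - 9) = -6/13
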